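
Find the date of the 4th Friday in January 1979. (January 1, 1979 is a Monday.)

January 1979 begins on a Monday, so the first Friday is January 5 (4 days later).
The 4th Friday is 3 weeks later: 5 + 21 = 26.

26 January 1979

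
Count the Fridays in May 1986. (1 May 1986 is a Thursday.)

1 May 1986 is a Thursday; the first Friday on or after it is 2 May 1986 (1 day later).
From 2 May 1986 to 31 May 1986 is 31 − 2 = 29 days.
29 ÷ 7 = 4 full weeks with remainder 1, so 4 more Fridays after the first → 5.

5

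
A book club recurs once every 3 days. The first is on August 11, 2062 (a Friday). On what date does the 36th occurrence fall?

The 36th occurrence is 35 intervals after the first: 35 × 3 = 105 days after August 11, 2062.
August has 31 days — 20 days to the end of August leaves 85.
September has 30 days (55 left).
October has 31 days (24 left).
24 days into November → November 24, 2062.

November 24, 2062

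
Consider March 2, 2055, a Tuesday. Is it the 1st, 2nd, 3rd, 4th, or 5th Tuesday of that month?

1st

Day 2 falls in week ⌈2/7⌉ of the month.
Days 1–7 hold the 1st Tuesday, 8–14 the 2nd, 15–21 the 3rd, 22–28 the 4th, 29–31 the 5th.
2 is in the range for the 1st.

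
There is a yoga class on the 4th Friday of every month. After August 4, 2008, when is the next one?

August 22, 2008

August 2008 starts on a Friday; its first Friday is the 1st, so the 4th Friday is the 22nd — August 22, 2008.
August 22, 2008 is after August 4, 2008, so that is the next one.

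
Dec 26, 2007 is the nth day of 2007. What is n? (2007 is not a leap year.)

360

Days in months before Dec: 31 + 28 + 31 + 30 + 31 + 30 + 31 + 31 + 30 + 31 + 30 = 334.
Plus 26 days into Dec → day 360.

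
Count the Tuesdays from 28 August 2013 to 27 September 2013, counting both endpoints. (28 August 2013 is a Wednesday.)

28 August 2013 is a Wednesday; the first Tuesday on or after it is 3 September 2013 (6 days later).
From 3 September 2013 to 27 September 2013 is 27 − 3 = 24 days.
24 ÷ 7 = 3 full weeks with remainder 3, so 3 more Tuesdays after the first → 4.

4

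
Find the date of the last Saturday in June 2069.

The first Saturday of June 2069 is June 1.
June 2069 has 30 days. Adding weeks: 1, 8, 15, 22, 29 — the last one ≤ 30 is the 29th.

2069-06-29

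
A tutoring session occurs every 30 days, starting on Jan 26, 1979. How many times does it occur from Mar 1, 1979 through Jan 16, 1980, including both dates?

Occurrences land 30·i days after Jan 26, 1979 for i = 0, 1, 2, …
Mar 1, 1979 is 34 days after the start; 34 ÷ 30 = 1 remainder 4; since the remainder is 4, round up to i = 2. First occurrence in the window: #3 on Mar 27, 1979 (2×30 = 60 days in).
Jan 16, 1980 is 355 days after the start; 355 ÷ 30 = 11 remainder 25. Last occurrence in the window: #12 on Dec 22, 1979.
Occurrences #3 through #12: 10 in total.

10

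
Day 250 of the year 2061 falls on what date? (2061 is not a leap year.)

September 7, 2061

January has 31 days (250 − 31 = 219 remain).
February has 28 days (219 − 28 = 191 remain).
March has 31 days (191 − 31 = 160 remain).
April has 30 days (160 − 30 = 130 remain).
May has 31 days (130 − 31 = 99 remain).
June has 30 days (99 − 30 = 69 remain).
July has 31 days (69 − 31 = 38 remain).
August has 31 days (38 − 31 = 7 remain).
7 into September → September 7.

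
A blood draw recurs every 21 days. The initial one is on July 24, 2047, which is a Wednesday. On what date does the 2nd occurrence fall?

August 14, 2047

The 2nd occurrence is 1 interval after the first: 1 × 21 = 21 days after July 24, 2047.
July has 31 days — 7 days to the end of July leaves 14.
14 days into August → August 14, 2047.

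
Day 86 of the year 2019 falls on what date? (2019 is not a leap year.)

Jan has 31 days (86 − 31 = 55 remain).
Feb has 28 days (55 − 28 = 27 remain).
27 into Mar → Mar 27.

Mar 27, 2019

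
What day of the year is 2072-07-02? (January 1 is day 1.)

184

Days in months before July: 31 + 29 + 31 + 30 + 31 + 30 = 182.
Plus 2 days into July → day 184.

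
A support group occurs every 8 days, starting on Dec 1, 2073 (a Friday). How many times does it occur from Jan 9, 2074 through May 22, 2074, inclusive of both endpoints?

Occurrences land 8·i days after Dec 1, 2073 for i = 0, 1, 2, …
Jan 9, 2074 is 39 days after the start; 39 ÷ 8 = 4 remainder 7; since the remainder is 7, round up to i = 5. First occurrence in the window: #6 on Jan 10, 2074 (5×8 = 40 days in).
May 22, 2074 is 172 days after the start; 172 ÷ 8 = 21 remainder 4. Last occurrence in the window: #22 on May 18, 2074.
Occurrences #6 through #22: 17 in total.

17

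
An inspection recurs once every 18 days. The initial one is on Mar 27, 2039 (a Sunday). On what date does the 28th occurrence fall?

The 28th occurrence is 27 intervals after the first: 27 × 18 = 486 days after Mar 27, 2039.
Mar has 31 days — 4 days to the end of Mar leaves 482.
From end of Mar to end of 2039 is 275 days (207 left).
Jan has 31 days (176 left).
Feb has 29 days (147 left).
Mar has 31 days (116 left).
Apr has 30 days (86 left).
May has 31 days (55 left).
Jun has 30 days (25 left).
25 days into Jul → Jul 25, 2040.

Jul 25, 2040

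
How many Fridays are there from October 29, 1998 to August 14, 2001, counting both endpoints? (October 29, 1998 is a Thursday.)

146

October 29, 1998 is a Thursday; the first Friday on or after it is October 30, 1998 (1 day later).
From October 30, 1998 to August 14, 2001: 62 + 365 + 366 + 226 = 1019 days (rest of 1998, 1999, 2000, to August 14, 2001 in 2001).
1019 ÷ 7 = 145 full weeks with remainder 4, so 145 more Fridays after the first → 146.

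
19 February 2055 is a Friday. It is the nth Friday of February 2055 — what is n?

Day 19 falls in week ⌈19/7⌉ of the month.
Days 1–7 hold the 1st Friday, 8–14 the 2nd, 15–21 the 3rd, 22–28 the 4th, 29–31 the 5th.
19 is in the range for the 3rd.

3rd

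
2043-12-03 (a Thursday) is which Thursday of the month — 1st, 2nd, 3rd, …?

Day 3 falls in week ⌈3/7⌉ of the month.
Days 1–7 hold the 1st Thursday, 8–14 the 2nd, 15–21 the 3rd, 22–28 the 4th, 29–31 the 5th.
3 is in the range for the 1st.

1st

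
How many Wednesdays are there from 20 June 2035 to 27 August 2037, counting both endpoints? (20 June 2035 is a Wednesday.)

20 June 2035 is a Wednesday; the first Wednesday on or after it is 20 June 2035.
From 20 June 2035 to 27 August 2037: 194 + 366 + 239 = 799 days (rest of 2035, 2036, to 27 August 2037 in 2037).
799 ÷ 7 = 114 full weeks with remainder 1, so 114 more Wednesdays after the first → 115.

115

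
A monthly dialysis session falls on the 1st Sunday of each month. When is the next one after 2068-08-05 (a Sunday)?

2068-09-02

August 2068 starts on a Wednesday, so its 1st Sunday is 2068-08-05 (4 days in).
That is not after 2068-08-05, so look at September 2068.
September 2068 starts on a Saturday, so its 1st Sunday is 2068-09-02 (1 day in).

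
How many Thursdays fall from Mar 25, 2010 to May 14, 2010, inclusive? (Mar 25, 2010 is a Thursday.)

8

Mar 25, 2010 is a Thursday; the first Thursday on or after it is Mar 25, 2010.
From Mar 25, 2010 to May 14, 2010: 6 + 30 + 14 = 50 days (rest of Mar, Apr, May).
50 ÷ 7 = 7 full weeks with remainder 1, so 7 more Thursdays after the first → 8.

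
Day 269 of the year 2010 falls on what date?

January has 31 days (269 − 31 = 238 remain).
February has 28 days (238 − 28 = 210 remain).
March has 31 days (210 − 31 = 179 remain).
April has 30 days (179 − 30 = 149 remain).
May has 31 days (149 − 31 = 118 remain).
June has 30 days (118 − 30 = 88 remain).
July has 31 days (88 − 31 = 57 remain).
August has 31 days (57 − 31 = 26 remain).
26 into September → September 26.

2010-09-26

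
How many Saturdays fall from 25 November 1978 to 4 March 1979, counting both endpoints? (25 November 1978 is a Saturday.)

15

25 November 1978 is a Saturday; the first Saturday on or after it is 25 November 1978.
From 25 November 1978 to 4 March 1979: 5 + 31 + 31 + 28 + 4 = 99 days (rest of November, December, January, February, March).
99 ÷ 7 = 14 full weeks with remainder 1, so 14 more Saturdays after the first → 15.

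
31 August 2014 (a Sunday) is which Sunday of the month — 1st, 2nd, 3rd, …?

Day 31 falls in week ⌈31/7⌉ of the month.
Days 1–7 hold the 1st Sunday, 8–14 the 2nd, 15–21 the 3rd, 22–28 the 4th, 29–31 the 5th.
31 is in the range for the 5th.

5th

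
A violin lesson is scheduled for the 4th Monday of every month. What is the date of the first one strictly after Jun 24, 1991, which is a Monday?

Jun 1991 starts on a Saturday; its first Monday is the 3rd, so the 4th Monday is the 24th — Jun 24, 1991.
That is not after Jun 24, 1991, so look at Jul 1991.
Jul 1991 starts on a Monday; its first Monday is the 1st, so the 4th Monday is the 22nd — Jul 22, 1991.

Jul 22, 1991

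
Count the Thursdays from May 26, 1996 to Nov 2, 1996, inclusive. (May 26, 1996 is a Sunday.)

23

May 26, 1996 is a Sunday; the first Thursday on or after it is May 30, 1996 (4 days later).
From May 30, 1996 to Nov 2, 1996: 1 + 30 + 31 + 31 + 30 + 31 + 2 = 156 days (rest of May, Jun, Jul, Aug, Sep, Oct, Nov).
156 ÷ 7 = 22 full weeks with remainder 2, so 22 more Thursdays after the first → 23.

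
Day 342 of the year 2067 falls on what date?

January has 31 days (342 − 31 = 311 remain).
February has 28 days (311 − 28 = 283 remain).
March has 31 days (283 − 31 = 252 remain).
April has 30 days (252 − 30 = 222 remain).
May has 31 days (222 − 31 = 191 remain).
June has 30 days (191 − 30 = 161 remain).
July has 31 days (161 − 31 = 130 remain).
August has 31 days (130 − 31 = 99 remain).
September has 30 days (99 − 30 = 69 remain).
October has 31 days (69 − 31 = 38 remain).
November has 30 days (38 − 30 = 8 remain).
8 into December → December 8.

2067-12-08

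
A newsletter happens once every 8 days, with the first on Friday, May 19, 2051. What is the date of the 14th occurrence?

The 14th occurrence is 13 intervals after the first: 13 × 8 = 104 days after May 19, 2051.
May has 31 days — 12 days to the end of May leaves 92.
June has 30 days (62 left).
July has 31 days (31 left).
31 days into August → August 31, 2051.

August 31, 2051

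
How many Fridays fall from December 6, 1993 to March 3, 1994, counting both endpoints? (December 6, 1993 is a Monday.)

12

December 6, 1993 is a Monday; the first Friday on or after it is December 10, 1993 (4 days later).
From December 10, 1993 to March 3, 1994: 21 + 31 + 28 + 3 = 83 days (rest of December, January, February, March).
83 ÷ 7 = 11 full weeks with remainder 6, so 11 more Fridays after the first → 12.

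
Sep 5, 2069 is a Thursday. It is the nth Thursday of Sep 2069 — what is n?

1st

Day 5 falls in week ⌈5/7⌉ of the month.
Days 1–7 hold the 1st Thursday, 8–14 the 2nd, 15–21 the 3rd, 22–28 the 4th, 29–31 the 5th.
5 is in the range for the 1st.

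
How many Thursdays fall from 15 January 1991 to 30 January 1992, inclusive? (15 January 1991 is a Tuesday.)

55

15 January 1991 is a Tuesday; the first Thursday on or after it is 17 January 1991 (2 days later).
From 17 January 1991 to 30 January 1992: 348 + 30 = 378 days (rest of 1991, to 30 January 1992 in 1992).
378 ÷ 7 = 54 full weeks with remainder 0, so 54 more Thursdays after the first → 55.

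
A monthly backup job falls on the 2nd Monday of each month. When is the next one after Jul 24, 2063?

Jul 2063 starts on a Sunday; its first Monday is the 2nd, so the 2nd Monday is the 9th — Jul 9, 2063.
That is not after Jul 24, 2063, so look at Aug 2063.
Aug 2063 starts on a Wednesday; its first Monday is the 6th, so the 2nd Monday is the 13th — Aug 13, 2063.

Aug 13, 2063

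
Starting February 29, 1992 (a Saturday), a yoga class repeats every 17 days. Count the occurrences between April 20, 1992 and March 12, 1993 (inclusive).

20

Occurrences land 17·i days after February 29, 1992 for i = 0, 1, 2, …
April 20, 1992 is 51 days after the start; 51 ÷ 17 = 3 remainder 0. First occurrence in the window: #4 on April 20, 1992 (3×17 = 51 days in).
March 12, 1993 is 377 days after the start; 377 ÷ 17 = 22 remainder 3. Last occurrence in the window: #23 on March 9, 1993.
Occurrences #4 through #23: 20 in total.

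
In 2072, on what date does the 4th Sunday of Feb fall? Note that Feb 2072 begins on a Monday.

Feb 28, 2072

Feb 2072 begins on a Monday, so the first Sunday is Feb 7 (6 days later).
The 4th Sunday is 3 weeks later: 7 + 21 = 28.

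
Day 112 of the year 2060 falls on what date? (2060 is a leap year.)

January has 31 days (112 − 31 = 81 remain).
February has 29 days (81 − 29 = 52 remain).
March has 31 days (52 − 31 = 21 remain).
21 into April → April 21.

April 21, 2060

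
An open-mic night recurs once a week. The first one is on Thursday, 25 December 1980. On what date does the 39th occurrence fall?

The 39th occurrence is 38 intervals after the first: 38 × 7 = 266 days after 25 December 1980.
December has 31 days — 6 days to the end of December leaves 260.
January has 31 days (229 left).
February has 28 days (201 left).
March has 31 days (170 left).
April has 30 days (140 left).
May has 31 days (109 left).
June has 30 days (79 left).
July has 31 days (48 left).
August has 31 days (17 left).
17 days into September → 17 September 1981.

17 September 1981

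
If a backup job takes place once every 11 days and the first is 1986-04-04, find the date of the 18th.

1986-10-08

The 18th occurrence is 17 intervals after the first: 17 × 11 = 187 days after 1986-04-04.
April has 30 days — 26 days to the end of April leaves 161.
May has 31 days (130 left).
June has 30 days (100 left).
July has 31 days (69 left).
August has 31 days (38 left).
September has 30 days (8 left).
8 days into October → 1986-10-08.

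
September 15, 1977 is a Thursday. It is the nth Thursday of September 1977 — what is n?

Day 15 falls in week ⌈15/7⌉ of the month.
Days 1–7 hold the 1st Thursday, 8–14 the 2nd, 15–21 the 3rd, 22–28 the 4th, 29–31 the 5th.
15 is in the range for the 3rd.

3rd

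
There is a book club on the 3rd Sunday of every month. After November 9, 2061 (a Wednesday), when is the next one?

November 20, 2061

November 2061 starts on a Tuesday; its first Sunday is the 6th, so the 3rd Sunday is the 20th — November 20, 2061.
November 20, 2061 is after November 9, 2061, so that is the next one.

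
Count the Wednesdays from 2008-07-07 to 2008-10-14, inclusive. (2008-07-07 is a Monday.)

14

2008-07-07 is a Monday; the first Wednesday on or after it is 2008-07-09 (2 days later).
From 2008-07-09 to 2008-10-14: 22 + 31 + 30 + 14 = 97 days (rest of July, August, September, October).
97 ÷ 7 = 13 full weeks with remainder 6, so 13 more Wednesdays after the first → 14.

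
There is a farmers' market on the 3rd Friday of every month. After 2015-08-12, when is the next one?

August 2015 starts on a Saturday; its first Friday is the 7th, so the 3rd Friday is the 21st — 2015-08-21.
2015-08-21 is after 2015-08-12, so that is the next one.

2015-08-21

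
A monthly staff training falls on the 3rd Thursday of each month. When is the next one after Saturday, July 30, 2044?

August 18, 2044

July 2044 starts on a Friday; its first Thursday is the 7th, so the 3rd Thursday is the 21st — July 21, 2044.
That is not after July 30, 2044, so look at August 2044.
August 2044 starts on a Monday; its first Thursday is the 4th, so the 3rd Thursday is the 18th — August 18, 2044.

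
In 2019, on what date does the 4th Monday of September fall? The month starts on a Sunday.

23 September 2019

September 2019 begins on a Sunday, so the first Monday is September 2 (1 day later).
The 4th Monday is 3 weeks later: 2 + 21 = 23.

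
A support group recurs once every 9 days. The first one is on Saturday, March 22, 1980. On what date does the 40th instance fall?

The 40th occurrence is 39 intervals after the first: 39 × 9 = 351 days after March 22, 1980.
March has 31 days — 9 days to the end of March leaves 342.
April has 30 days (312 left).
May has 31 days (281 left).
June has 30 days (251 left).
July has 31 days (220 left).
August has 31 days (189 left).
September has 30 days (159 left).
October has 31 days (128 left).
November has 30 days (98 left).
December has 31 days (67 left).
January has 31 days (36 left).
February has 28 days (8 left).
8 days into March → March 8, 1981.

March 8, 1981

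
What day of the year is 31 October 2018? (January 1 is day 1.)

304

Days in months before October: 31 + 28 + 31 + 30 + 31 + 30 + 31 + 31 + 30 = 273.
Plus 31 days into October → day 304.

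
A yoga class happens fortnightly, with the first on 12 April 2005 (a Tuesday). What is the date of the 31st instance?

6 June 2006

The 31st occurrence is 30 intervals after the first: 30 × 14 = 420 days after 12 April 2005.
April has 30 days — 18 days to the end of April leaves 402.
From end of April to end of 2005 is 245 days (157 left).
January has 31 days (126 left).
February has 28 days (98 left).
March has 31 days (67 left).
April has 30 days (37 left).
May has 31 days (6 left).
6 days into June → 6 June 2006.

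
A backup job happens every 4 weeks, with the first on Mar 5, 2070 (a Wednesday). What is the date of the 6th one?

The 6th occurrence is 5 intervals after the first: 5 × 28 = 140 days after Mar 5, 2070.
Mar has 31 days — 26 days to the end of Mar leaves 114.
Apr has 30 days (84 left).
May has 31 days (53 left).
Jun has 30 days (23 left).
23 days into Jul → Jul 23, 2070.

Jul 23, 2070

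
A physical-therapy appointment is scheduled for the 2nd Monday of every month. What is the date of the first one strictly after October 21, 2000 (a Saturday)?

November 13, 2000

October 2000 starts on a Sunday; its first Monday is the 2nd, so the 2nd Monday is the 9th — October 9, 2000.
That is not after October 21, 2000, so look at November 2000.
November 2000 starts on a Wednesday; its first Monday is the 6th, so the 2nd Monday is the 13th — November 13, 2000.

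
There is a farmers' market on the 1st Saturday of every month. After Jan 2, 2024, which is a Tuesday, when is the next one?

Jan 6, 2024

Jan 2024 starts on a Monday, so its 1st Saturday is Jan 6, 2024 (5 days in).
Jan 6, 2024 is after Jan 2, 2024, so that is the next one.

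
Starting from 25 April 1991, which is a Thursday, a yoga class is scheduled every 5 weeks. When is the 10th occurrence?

The 10th occurrence is 9 intervals after the first: 9 × 35 = 315 days after 25 April 1991.
April has 30 days — 5 days to the end of April leaves 310.
May has 31 days (279 left).
June has 30 days (249 left).
July has 31 days (218 left).
August has 31 days (187 left).
September has 30 days (157 left).
October has 31 days (126 left).
November has 30 days (96 left).
December has 31 days (65 left).
January has 31 days (34 left).
February has 29 days (5 left).
5 days into March → 5 March 1992.

5 March 1992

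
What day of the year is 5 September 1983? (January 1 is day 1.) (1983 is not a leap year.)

Days in months before September: 31 + 28 + 31 + 30 + 31 + 30 + 31 + 31 = 243.
Plus 5 days into September → day 248.

248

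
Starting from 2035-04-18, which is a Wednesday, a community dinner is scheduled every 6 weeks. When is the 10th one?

The 10th occurrence is 9 intervals after the first: 9 × 42 = 378 days after 2035-04-18.
April has 30 days — 12 days to the end of April leaves 366.
May has 31 days (335 left).
June has 30 days (305 left).
July has 31 days (274 left).
August has 31 days (243 left).
September has 30 days (213 left).
October has 31 days (182 left).
November has 30 days (152 left).
December has 31 days (121 left).
January has 31 days (90 left).
February has 29 days (61 left).
March has 31 days (30 left).
30 days into April → 2036-04-30.

2036-04-30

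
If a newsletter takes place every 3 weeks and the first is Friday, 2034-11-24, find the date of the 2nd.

2034-12-15

The 2nd occurrence is 1 interval after the first: 1 × 21 = 21 days after 2034-11-24.
November has 30 days — 6 days to the end of November leaves 15.
15 days into December → 2034-12-15.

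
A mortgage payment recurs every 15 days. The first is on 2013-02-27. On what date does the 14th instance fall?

2013-09-10

The 14th occurrence is 13 intervals after the first: 13 × 15 = 195 days after 2013-02-27.
February has 28 days — 1 day to the end of February leaves 194.
March has 31 days (163 left).
April has 30 days (133 left).
May has 31 days (102 left).
June has 30 days (72 left).
July has 31 days (41 left).
August has 31 days (10 left).
10 days into September → 2013-09-10.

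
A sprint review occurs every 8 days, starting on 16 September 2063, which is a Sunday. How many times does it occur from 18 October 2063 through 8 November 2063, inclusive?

3

Occurrences land 8·i days after 16 September 2063 for i = 0, 1, 2, …
18 October 2063 is 32 days after the start; 32 ÷ 8 = 4 remainder 0. First occurrence in the window: #5 on 18 October 2063 (4×8 = 32 days in).
8 November 2063 is 53 days after the start; 53 ÷ 8 = 6 remainder 5. Last occurrence in the window: #7 on 3 November 2063.
Occurrences #5 through #7: 3 in total.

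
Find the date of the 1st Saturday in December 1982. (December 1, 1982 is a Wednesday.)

December 1982 begins on a Wednesday, so the first Saturday is December 4 (3 days later).

December 4, 1982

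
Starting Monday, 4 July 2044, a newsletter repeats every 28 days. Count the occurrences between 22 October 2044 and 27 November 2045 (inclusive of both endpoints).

Occurrences land 28·i days after 4 July 2044 for i = 0, 1, 2, …
22 October 2044 is 110 days after the start; 110 ÷ 28 = 3 remainder 26; since the remainder is 26, round up to i = 4. First occurrence in the window: #5 on 24 October 2044 (4×28 = 112 days in).
27 November 2045 is 511 days after the start; 511 ÷ 28 = 18 remainder 7. Last occurrence in the window: #19 on 20 November 2045.
Occurrences #5 through #19: 15 in total.

15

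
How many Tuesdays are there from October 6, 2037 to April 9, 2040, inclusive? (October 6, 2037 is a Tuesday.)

October 6, 2037 is a Tuesday; the first Tuesday on or after it is October 6, 2037.
From October 6, 2037 to April 9, 2040: 86 + 365 + 365 + 100 = 916 days (rest of 2037, 2038, 2039, to April 9, 2040 in 2040).
916 ÷ 7 = 130 full weeks with remainder 6, so 130 more Tuesdays after the first → 131.

131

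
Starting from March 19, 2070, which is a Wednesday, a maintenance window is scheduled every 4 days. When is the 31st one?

July 17, 2070

The 31st occurrence is 30 intervals after the first: 30 × 4 = 120 days after March 19, 2070.
March has 31 days — 12 days to the end of March leaves 108.
April has 30 days (78 left).
May has 31 days (47 left).
June has 30 days (17 left).
17 days into July → July 17, 2070.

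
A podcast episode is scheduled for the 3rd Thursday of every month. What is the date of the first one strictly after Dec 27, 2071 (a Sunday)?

Dec 2071 starts on a Tuesday; its first Thursday is the 3rd, so the 3rd Thursday is the 17th — Dec 17, 2071.
That is not after Dec 27, 2071, so look at Jan 2072.
Jan 2072 starts on a Friday; its first Thursday is the 7th, so the 3rd Thursday is the 21st — Jan 21, 2072.

Jan 21, 2072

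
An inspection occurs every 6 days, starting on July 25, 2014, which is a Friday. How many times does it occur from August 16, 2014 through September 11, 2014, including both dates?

Occurrences land 6·i days after July 25, 2014 for i = 0, 1, 2, …
August 16, 2014 is 22 days after the start; 22 ÷ 6 = 3 remainder 4; since the remainder is 4, round up to i = 4. First occurrence in the window: #5 on August 18, 2014 (4×6 = 24 days in).
September 11, 2014 is 48 days after the start; 48 ÷ 6 = 8 remainder 0. Last occurrence in the window: #9 on September 11, 2014.
Occurrences #5 through #9: 5 in total.

5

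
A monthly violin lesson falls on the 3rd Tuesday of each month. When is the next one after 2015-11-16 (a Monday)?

November 2015 starts on a Sunday; its first Tuesday is the 3rd, so the 3rd Tuesday is the 17th — 2015-11-17.
2015-11-17 is after 2015-11-16, so that is the next one.

2015-11-17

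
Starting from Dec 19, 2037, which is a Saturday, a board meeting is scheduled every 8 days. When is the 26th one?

Jul 7, 2038

The 26th occurrence is 25 intervals after the first: 25 × 8 = 200 days after Dec 19, 2037.
Dec has 31 days — 12 days to the end of Dec leaves 188.
Jan has 31 days (157 left).
Feb has 28 days (129 left).
Mar has 31 days (98 left).
Apr has 30 days (68 left).
May has 31 days (37 left).
Jun has 30 days (7 left).
7 days into Jul → Jul 7, 2038.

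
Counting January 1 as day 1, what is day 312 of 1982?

Jan has 31 days (312 − 31 = 281 remain).
Feb has 28 days (281 − 28 = 253 remain).
Mar has 31 days (253 − 31 = 222 remain).
Apr has 30 days (222 − 30 = 192 remain).
May has 31 days (192 − 31 = 161 remain).
Jun has 30 days (161 − 30 = 131 remain).
Jul has 31 days (131 − 31 = 100 remain).
Aug has 31 days (100 − 31 = 69 remain).
Sep has 30 days (69 − 30 = 39 remain).
Oct has 31 days (39 − 31 = 8 remain).
8 into Nov → Nov 8.

Nov 8, 1982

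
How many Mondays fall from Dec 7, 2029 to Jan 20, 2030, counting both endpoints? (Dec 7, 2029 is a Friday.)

6

Dec 7, 2029 is a Friday; the first Monday on or after it is Dec 10, 2029 (3 days later).
From Dec 10, 2029 to Jan 20, 2030: 21 + 20 = 41 days (rest of Dec, Jan).
41 ÷ 7 = 5 full weeks with remainder 6, so 5 more Mondays after the first → 6.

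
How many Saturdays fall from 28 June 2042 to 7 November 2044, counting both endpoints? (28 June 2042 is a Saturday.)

124

28 June 2042 is a Saturday; the first Saturday on or after it is 28 June 2042.
From 28 June 2042 to 7 November 2044: 186 + 365 + 312 = 863 days (rest of 2042, 2043, to 7 November 2044 in 2044).
863 ÷ 7 = 123 full weeks with remainder 2, so 123 more Saturdays after the first → 124.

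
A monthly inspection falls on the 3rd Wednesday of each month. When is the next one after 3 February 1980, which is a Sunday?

February 1980 starts on a Friday; its first Wednesday is the 6th, so the 3rd Wednesday is the 20th — 20 February 1980.
20 February 1980 is after 3 February 1980, so that is the next one.

20 February 1980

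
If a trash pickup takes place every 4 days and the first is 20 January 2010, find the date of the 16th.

The 16th occurrence is 15 intervals after the first: 15 × 4 = 60 days after 20 January 2010.
January has 31 days — 11 days to the end of January leaves 49.
February has 28 days (21 left).
21 days into March → 21 March 2010.

21 March 2010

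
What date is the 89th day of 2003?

March 30, 2003

January has 31 days (89 − 31 = 58 remain).
February has 28 days (58 − 28 = 30 remain).
30 into March → March 30.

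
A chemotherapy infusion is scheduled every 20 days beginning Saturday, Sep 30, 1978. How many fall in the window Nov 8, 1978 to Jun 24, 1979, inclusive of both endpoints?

12

Occurrences land 20·i days after Sep 30, 1978 for i = 0, 1, 2, …
Nov 8, 1978 is 39 days after the start; 39 ÷ 20 = 1 remainder 19; since the remainder is 19, round up to i = 2. First occurrence in the window: #3 on Nov 9, 1978 (2×20 = 40 days in).
Jun 24, 1979 is 267 days after the start; 267 ÷ 20 = 13 remainder 7. Last occurrence in the window: #14 on Jun 17, 1979.
Occurrences #3 through #14: 12 in total.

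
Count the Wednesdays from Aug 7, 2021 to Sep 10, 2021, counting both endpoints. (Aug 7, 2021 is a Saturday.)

5

Aug 7, 2021 is a Saturday; the first Wednesday on or after it is Aug 11, 2021 (4 days later).
From Aug 11, 2021 to Sep 10, 2021: 20 + 10 = 30 days (rest of Aug, Sep).
30 ÷ 7 = 4 full weeks with remainder 2, so 4 more Wednesdays after the first → 5.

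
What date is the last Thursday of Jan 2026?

Jan 29, 2026

The first Thursday of Jan 2026 is Jan 1.
Jan 2026 has 31 days. Adding weeks: 1, 8, 15, 22, 29 — the last one ≤ 31 is the 29th.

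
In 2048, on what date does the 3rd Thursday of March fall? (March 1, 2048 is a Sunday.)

March 2048 begins on a Sunday, so the first Thursday is March 5 (4 days later).
The 3rd Thursday is 2 weeks later: 5 + 14 = 19.

19 March 2048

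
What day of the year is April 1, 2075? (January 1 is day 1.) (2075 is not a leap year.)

Days in months before April: 31 + 28 + 31 = 90.
Plus 1 day into April → day 91.

91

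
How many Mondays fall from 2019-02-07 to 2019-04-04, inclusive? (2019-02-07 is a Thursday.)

2019-02-07 is a Thursday; the first Monday on or after it is 2019-02-11 (4 days later).
From 2019-02-11 to 2019-04-04: 17 + 31 + 4 = 52 days (rest of February, March, April).
52 ÷ 7 = 7 full weeks with remainder 3, so 7 more Mondays after the first → 8.

8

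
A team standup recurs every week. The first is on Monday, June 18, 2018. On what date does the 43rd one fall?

April 8, 2019

The 43rd occurrence is 42 intervals after the first: 42 × 7 = 294 days after June 18, 2018.
June has 30 days — 12 days to the end of June leaves 282.
July has 31 days (251 left).
August has 31 days (220 left).
September has 30 days (190 left).
October has 31 days (159 left).
November has 30 days (129 left).
December has 31 days (98 left).
January has 31 days (67 left).
February has 28 days (39 left).
March has 31 days (8 left).
8 days into April → April 8, 2019.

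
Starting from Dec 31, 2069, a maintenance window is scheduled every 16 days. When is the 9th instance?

The 9th occurrence is 8 intervals after the first: 8 × 16 = 128 days after Dec 31, 2069.
Dec has 31 days — 0 days to the end of Dec leaves 128.
Jan has 31 days (97 left).
Feb has 28 days (69 left).
Mar has 31 days (38 left).
Apr has 30 days (8 left).
8 days into May → May 8, 2070.

May 8, 2070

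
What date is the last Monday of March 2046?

March 26, 2046

March 2046 begins on a Thursday, so the first Monday is March 5 (4 days later).
March 2046 has 31 days. Adding weeks: 5, 12, 19, 26 — the last one ≤ 31 is the 26th.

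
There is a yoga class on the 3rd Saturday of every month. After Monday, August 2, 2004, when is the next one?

August 21, 2004

August 2004 starts on a Sunday; its first Saturday is the 7th, so the 3rd Saturday is the 21st — August 21, 2004.
August 21, 2004 is after August 2, 2004, so that is the next one.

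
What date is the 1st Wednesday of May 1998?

1998-05-06

The first Wednesday of May 1998 is May 6.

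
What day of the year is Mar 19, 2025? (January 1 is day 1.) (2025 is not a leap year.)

78

Days in months before Mar: 31 + 28 = 59.
Plus 19 days into Mar → day 78.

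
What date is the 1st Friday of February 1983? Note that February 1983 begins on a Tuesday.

4 February 1983

February 1983 begins on a Tuesday, so the first Friday is February 4 (3 days later).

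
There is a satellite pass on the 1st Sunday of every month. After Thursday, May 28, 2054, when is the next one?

May 2054 starts on a Friday, so its 1st Sunday is May 3, 2054 (2 days in).
That is not after May 28, 2054, so look at June 2054.
June 2054 starts on a Monday, so its 1st Sunday is June 7, 2054 (6 days in).

June 7, 2054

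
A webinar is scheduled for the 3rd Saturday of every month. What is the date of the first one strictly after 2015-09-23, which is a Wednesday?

2015-10-17

September 2015 starts on a Tuesday; its first Saturday is the 5th, so the 3rd Saturday is the 19th — 2015-09-19.
That is not after 2015-09-23, so look at October 2015.
October 2015 starts on a Thursday; its first Saturday is the 3rd, so the 3rd Saturday is the 17th — 2015-10-17.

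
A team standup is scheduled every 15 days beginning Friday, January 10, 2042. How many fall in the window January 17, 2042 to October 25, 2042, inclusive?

19

Occurrences land 15·i days after January 10, 2042 for i = 0, 1, 2, …
January 17, 2042 is 7 days after the start; 7 ÷ 15 = 0 remainder 7; since the remainder is 7, round up to i = 1. First occurrence in the window: #2 on January 25, 2042 (1×15 = 15 days in).
October 25, 2042 is 288 days after the start; 288 ÷ 15 = 19 remainder 3. Last occurrence in the window: #20 on October 22, 2042.
Occurrences #2 through #20: 19 in total.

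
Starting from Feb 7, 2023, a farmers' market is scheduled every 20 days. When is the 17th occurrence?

Dec 24, 2023

The 17th occurrence is 16 intervals after the first: 16 × 20 = 320 days after Feb 7, 2023.
Feb has 28 days — 21 days to the end of Feb leaves 299.
Mar has 31 days (268 left).
Apr has 30 days (238 left).
May has 31 days (207 left).
Jun has 30 days (177 left).
Jul has 31 days (146 left).
Aug has 31 days (115 left).
Sep has 30 days (85 left).
Oct has 31 days (54 left).
Nov has 30 days (24 left).
24 days into Dec → Dec 24, 2023.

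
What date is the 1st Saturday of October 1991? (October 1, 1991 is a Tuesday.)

1991-10-05

October 1991 begins on a Tuesday, so the first Saturday is October 5 (4 days later).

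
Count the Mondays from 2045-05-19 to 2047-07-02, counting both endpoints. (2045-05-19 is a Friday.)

2045-05-19 is a Friday; the first Monday on or after it is 2045-05-22 (3 days later).
From 2045-05-22 to 2047-07-02: 223 + 365 + 183 = 771 days (rest of 2045, 2046, to 2047-07-02 in 2047).
771 ÷ 7 = 110 full weeks with remainder 1, so 110 more Mondays after the first → 111.

111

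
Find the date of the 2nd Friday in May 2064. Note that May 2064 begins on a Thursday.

2064-05-09

May 2064 begins on a Thursday, so the first Friday is May 2 (1 day later).
The 2nd Friday is 1 weeks later: 2 + 7 = 9.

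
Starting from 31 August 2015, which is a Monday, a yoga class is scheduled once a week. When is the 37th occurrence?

The 37th occurrence is 36 intervals after the first: 36 × 7 = 252 days after 31 August 2015.
August has 31 days — 0 days to the end of August leaves 252.
September has 30 days (222 left).
October has 31 days (191 left).
November has 30 days (161 left).
December has 31 days (130 left).
January has 31 days (99 left).
February has 29 days (70 left).
March has 31 days (39 left).
April has 30 days (9 left).
9 days into May → 9 May 2016.

9 May 2016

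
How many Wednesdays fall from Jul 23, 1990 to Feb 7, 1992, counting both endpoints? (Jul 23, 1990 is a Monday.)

Jul 23, 1990 is a Monday; the first Wednesday on or after it is Jul 25, 1990 (2 days later).
From Jul 25, 1990 to Feb 7, 1992: 159 + 365 + 38 = 562 days (rest of 1990, 1991, to Feb 7, 1992 in 1992).
562 ÷ 7 = 80 full weeks with remainder 2, so 80 more Wednesdays after the first → 81.

81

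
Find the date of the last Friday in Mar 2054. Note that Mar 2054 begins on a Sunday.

Mar 2054 begins on a Sunday, so the first Friday is Mar 6 (5 days later).
Mar 2054 has 31 days. Adding weeks: 6, 13, 20, 27 — the last one ≤ 31 is the 27th.

Mar 27, 2054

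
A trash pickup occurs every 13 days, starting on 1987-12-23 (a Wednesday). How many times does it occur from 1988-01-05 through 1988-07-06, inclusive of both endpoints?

Occurrences land 13·i days after 1987-12-23 for i = 0, 1, 2, …
1988-01-05 is 13 days after the start; 13 ÷ 13 = 1 remainder 0. First occurrence in the window: #2 on 1988-01-05 (1×13 = 13 days in).
1988-07-06 is 196 days after the start; 196 ÷ 13 = 15 remainder 1. Last occurrence in the window: #16 on 1988-07-05.
Occurrences #2 through #16: 15 in total.

15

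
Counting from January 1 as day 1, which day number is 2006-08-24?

Days in months before August: 31 + 28 + 31 + 30 + 31 + 30 + 31 = 212.
Plus 24 days into August → day 236.

236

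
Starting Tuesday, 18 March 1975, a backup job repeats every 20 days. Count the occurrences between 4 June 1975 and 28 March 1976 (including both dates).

15

Occurrences land 20·i days after 18 March 1975 for i = 0, 1, 2, …
4 June 1975 is 78 days after the start; 78 ÷ 20 = 3 remainder 18; since the remainder is 18, round up to i = 4. First occurrence in the window: #5 on 6 June 1975 (4×20 = 80 days in).
28 March 1976 is 376 days after the start; 376 ÷ 20 = 18 remainder 16. Last occurrence in the window: #19 on 12 March 1976.
Occurrences #5 through #19: 15 in total.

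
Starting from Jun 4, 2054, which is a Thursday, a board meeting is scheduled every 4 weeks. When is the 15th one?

The 15th occurrence is 14 intervals after the first: 14 × 28 = 392 days after Jun 4, 2054.
Jun has 30 days — 26 days to the end of Jun leaves 366.
Jul has 31 days (335 left).
Aug has 31 days (304 left).
Sep has 30 days (274 left).
Oct has 31 days (243 left).
Nov has 30 days (213 left).
Dec has 31 days (182 left).
Jan has 31 days (151 left).
Feb has 28 days (123 left).
Mar has 31 days (92 left).
Apr has 30 days (62 left).
May has 31 days (31 left).
Jun has 30 days (1 left).
1 day into Jul → Jul 1, 2055.

Jul 1, 2055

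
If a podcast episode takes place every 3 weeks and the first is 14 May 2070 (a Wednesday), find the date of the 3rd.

The 3rd occurrence is 2 intervals after the first: 2 × 21 = 42 days after 14 May 2070.
May has 31 days — 17 days to the end of May leaves 25.
25 days into June → 25 June 2070.

25 June 2070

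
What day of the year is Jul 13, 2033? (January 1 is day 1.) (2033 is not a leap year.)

194

Days in months before Jul: 31 + 28 + 31 + 30 + 31 + 30 = 181.
Plus 13 days into Jul → day 194.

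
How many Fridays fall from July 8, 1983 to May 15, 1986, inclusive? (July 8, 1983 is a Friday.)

July 8, 1983 is a Friday; the first Friday on or after it is July 8, 1983.
From July 8, 1983 to May 15, 1986: 176 + 366 + 365 + 135 = 1042 days (rest of 1983, 1984, 1985, to May 15, 1986 in 1986).
1042 ÷ 7 = 148 full weeks with remainder 6, so 148 more Fridays after the first → 149.

149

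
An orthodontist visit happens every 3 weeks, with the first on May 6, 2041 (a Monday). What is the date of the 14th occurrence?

February 3, 2042

The 14th occurrence is 13 intervals after the first: 13 × 21 = 273 days after May 6, 2041.
May has 31 days — 25 days to the end of May leaves 248.
June has 30 days (218 left).
July has 31 days (187 left).
August has 31 days (156 left).
September has 30 days (126 left).
October has 31 days (95 left).
November has 30 days (65 left).
December has 31 days (34 left).
January has 31 days (3 left).
3 days into February → February 3, 2042.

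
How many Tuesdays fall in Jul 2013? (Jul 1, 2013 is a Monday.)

Jul 1, 2013 is a Monday; the first Tuesday on or after it is Jul 2, 2013 (1 day later).
From Jul 2, 2013 to Jul 31, 2013 is 31 − 2 = 29 days.
29 ÷ 7 = 4 full weeks with remainder 1, so 4 more Tuesdays after the first → 5.

5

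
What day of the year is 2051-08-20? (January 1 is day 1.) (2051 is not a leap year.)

Days in months before August: 31 + 28 + 31 + 30 + 31 + 30 + 31 = 212.
Plus 20 days into August → day 232.

232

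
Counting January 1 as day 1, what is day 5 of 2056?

January 5, 2056

5 into January → January 5.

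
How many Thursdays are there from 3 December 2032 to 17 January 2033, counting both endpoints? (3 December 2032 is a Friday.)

3 December 2032 is a Friday; the first Thursday on or after it is 9 December 2032 (6 days later).
From 9 December 2032 to 17 January 2033: 22 + 17 = 39 days (rest of December, January).
39 ÷ 7 = 5 full weeks with remainder 4, so 5 more Thursdays after the first → 6.

6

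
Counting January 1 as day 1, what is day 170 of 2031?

Jan has 31 days (170 − 31 = 139 remain).
Feb has 28 days (139 − 28 = 111 remain).
Mar has 31 days (111 − 31 = 80 remain).
Apr has 30 days (80 − 30 = 50 remain).
May has 31 days (50 − 31 = 19 remain).
19 into Jun → Jun 19.

Jun 19, 2031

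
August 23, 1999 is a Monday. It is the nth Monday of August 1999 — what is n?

4th

Day 23 falls in week ⌈23/7⌉ of the month.
Days 1–7 hold the 1st Monday, 8–14 the 2nd, 15–21 the 3rd, 22–28 the 4th, 29–31 the 5th.
23 is in the range for the 4th.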